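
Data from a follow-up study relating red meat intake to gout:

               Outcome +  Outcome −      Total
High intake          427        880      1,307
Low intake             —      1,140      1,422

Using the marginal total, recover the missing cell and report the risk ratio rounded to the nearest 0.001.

1.647

The missing cell is in the unexposed row: 1422 − 1140 = 282.
So a = 427, b = 880, c = 282, d = 1140.
RR = [a/(a+b)] / [c/(c+d)] = (427/1307) / (282/1422) = 0.32670/0.19831 = 1.64741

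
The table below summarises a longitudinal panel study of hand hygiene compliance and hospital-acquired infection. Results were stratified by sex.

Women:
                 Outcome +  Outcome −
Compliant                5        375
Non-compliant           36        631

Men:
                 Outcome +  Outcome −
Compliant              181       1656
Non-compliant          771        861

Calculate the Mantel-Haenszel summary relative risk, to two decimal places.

0.21

RR_MH = Σ(aᵢ·n₀ᵢ/nᵢ) / Σ(cᵢ·n₁ᵢ/nᵢ), with n₁ᵢ = aᵢ+bᵢ (exposed), n₀ᵢ = cᵢ+dᵢ (unexposed), nᵢ = n₁ᵢ+n₀ᵢ.
Stratum 1 (Women): n₁ = 380, n₀ = 667, n = 1047; a·n₀/n = 5·667/1047 = 3.1853; c·n₁/n = 36·380/1047 = 13.0659
Stratum 2 (Men): n₁ = 1837, n₀ = 1632, n = 3469; a·n₀/n = 181·1632/3469 = 85.1519; c·n₁/n = 771·1837/3469 = 408.2811
RR_MH = (3.1853 + 85.1519) / (13.0659 + 408.2811) = 88.3372 / 421.3470 = 0.20965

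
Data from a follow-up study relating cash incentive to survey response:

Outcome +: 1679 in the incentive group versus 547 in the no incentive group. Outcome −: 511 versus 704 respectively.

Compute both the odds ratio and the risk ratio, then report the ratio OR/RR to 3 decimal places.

From the description: a = 1679, b = 511, c = 547, d = 704.
OR = (1679·704)/(511·547) = 1182016/279517 = 4.22878
Risk in exposed = 1679/2190 = 0.76667; risk in unexposed = 547/1251 = 0.43725; RR = 1.75338
OR/RR = 4.22878 / 1.75338 = 2.41178
The outcome is not rare, so the OR lies further from 1 than the RR.

2.412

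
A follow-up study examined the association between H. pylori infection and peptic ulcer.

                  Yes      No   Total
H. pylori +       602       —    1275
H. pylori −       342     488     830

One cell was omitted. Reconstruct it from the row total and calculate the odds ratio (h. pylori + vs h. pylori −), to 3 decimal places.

The missing cell is in the exposed row: 1275 − 602 = 673.
So a = 602, b = 673, c = 342, d = 488.
OR = (a·d)/(b·c) = (602 × 488) / (673 × 342) = 293776 / 230166 = 1.27637

1.276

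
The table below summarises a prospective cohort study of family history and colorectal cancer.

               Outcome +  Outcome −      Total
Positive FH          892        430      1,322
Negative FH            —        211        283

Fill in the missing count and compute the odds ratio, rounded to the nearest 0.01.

6.08

The missing cell is in the unexposed row: 283 − 211 = 72.
So a = 892, b = 430, c = 72, d = 211.
OR = (a·d)/(b·c) = (892 × 211) / (430 × 72) = 188212 / 30960 = 6.07920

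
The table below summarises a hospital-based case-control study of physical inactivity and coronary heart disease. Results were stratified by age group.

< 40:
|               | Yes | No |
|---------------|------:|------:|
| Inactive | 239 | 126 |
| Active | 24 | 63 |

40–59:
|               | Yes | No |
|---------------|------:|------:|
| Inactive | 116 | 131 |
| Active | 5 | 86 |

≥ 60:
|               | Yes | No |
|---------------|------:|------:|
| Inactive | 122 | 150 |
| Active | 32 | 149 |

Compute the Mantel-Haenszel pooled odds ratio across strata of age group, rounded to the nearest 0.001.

OR_MH = Σ(aᵢdᵢ/nᵢ) / Σ(bᵢcᵢ/nᵢ), where nᵢ is the stratum total.
Stratum 1 (< 40): n = 452; a·d/n = 239·63/452 = 33.3119; b·c/n = 126·24/452 = 6.6903
Stratum 2 (40–59): n = 338; a·d/n = 116·86/338 = 29.5148; b·c/n = 131·5/338 = 1.9379
Stratum 3 (≥ 60): n = 453; a·d/n = 122·149/453 = 40.1280; b·c/n = 150·32/453 = 10.5960
OR_MH = (33.3119 + 29.5148 + 40.1280) / (6.6903 + 1.9379 + 10.5960) = 102.9548 / 19.2242 = 5.35549

5.355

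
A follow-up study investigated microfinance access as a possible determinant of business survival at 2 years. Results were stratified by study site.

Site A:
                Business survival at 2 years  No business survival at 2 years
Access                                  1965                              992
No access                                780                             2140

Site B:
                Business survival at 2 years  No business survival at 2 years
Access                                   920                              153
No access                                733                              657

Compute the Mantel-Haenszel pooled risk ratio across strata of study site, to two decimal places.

RR_MH = Σ(aᵢ·n₀ᵢ/nᵢ) / Σ(cᵢ·n₁ᵢ/nᵢ), with n₁ᵢ = aᵢ+bᵢ (exposed), n₀ᵢ = cᵢ+dᵢ (unexposed), nᵢ = n₁ᵢ+n₀ᵢ.
Stratum 1 (Site A): n₁ = 2957, n₀ = 2920, n = 5877; a·n₀/n = 1965·2920/5877 = 976.3144; c·n₁/n = 780·2957/5877 = 392.4553
Stratum 2 (Site B): n₁ = 1073, n₀ = 1390, n = 2463; a·n₀/n = 920·1390/2463 = 519.2042; c·n₁/n = 733·1073/2463 = 319.3297
RR_MH = (976.3144 + 519.2042) / (392.4553 + 319.3297) = 1495.5187 / 711.7850 = 2.10108

2.10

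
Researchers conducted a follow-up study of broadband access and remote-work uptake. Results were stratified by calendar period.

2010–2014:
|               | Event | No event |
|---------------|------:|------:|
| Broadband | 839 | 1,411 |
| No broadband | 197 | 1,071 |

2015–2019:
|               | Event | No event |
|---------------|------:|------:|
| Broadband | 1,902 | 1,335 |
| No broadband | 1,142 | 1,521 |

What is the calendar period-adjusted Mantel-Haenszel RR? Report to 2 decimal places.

RR_MH = Σ(aᵢ·n₀ᵢ/nᵢ) / Σ(cᵢ·n₁ᵢ/nᵢ), with n₁ᵢ = aᵢ+bᵢ (exposed), n₀ᵢ = cᵢ+dᵢ (unexposed), nᵢ = n₁ᵢ+n₀ᵢ.
Stratum 1 (2010–2014): n₁ = 2250, n₀ = 1268, n = 3518; a·n₀/n = 839·1268/3518 = 302.4025; c·n₁/n = 197·2250/3518 = 125.9949
Stratum 2 (2015–2019): n₁ = 3237, n₀ = 2663, n = 5900; a·n₀/n = 1902·2663/5900 = 858.4790; c·n₁/n = 1142·3237/5900 = 626.5515
RR_MH = (302.4025 + 858.4790) / (125.9949 + 626.5515) = 1160.8815 / 752.5464 = 1.54260

1.54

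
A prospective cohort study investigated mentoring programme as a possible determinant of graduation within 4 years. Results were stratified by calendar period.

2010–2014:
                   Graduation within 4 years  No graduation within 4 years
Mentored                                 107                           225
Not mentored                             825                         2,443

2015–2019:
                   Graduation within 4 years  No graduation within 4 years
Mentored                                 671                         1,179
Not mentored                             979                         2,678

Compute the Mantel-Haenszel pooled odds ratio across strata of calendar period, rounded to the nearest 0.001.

1.527

OR_MH = Σ(aᵢdᵢ/nᵢ) / Σ(bᵢcᵢ/nᵢ), where nᵢ is the stratum total.
Stratum 1 (2010–2014): n = 3600; a·d/n = 107·2443/3600 = 72.6114; b·c/n = 225·825/3600 = 51.5625
Stratum 2 (2015–2019): n = 5507; a·d/n = 671·2678/5507 = 326.3007; b·c/n = 1179·979/5507 = 209.5952
OR_MH = (72.6114 + 326.3007) / (51.5625 + 209.5952) = 398.9121 / 261.1577 = 1.52748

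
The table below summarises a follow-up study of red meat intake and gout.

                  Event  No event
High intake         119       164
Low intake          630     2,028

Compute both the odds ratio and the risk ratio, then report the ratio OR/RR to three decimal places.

1.317

Cells: a = 119, b = 164, c = 630, d = 2028.
OR = (119·2028)/(164·630) = 241332/103320 = 2.33577
Risk in exposed = 119/283 = 0.42049; risk in unexposed = 630/2658 = 0.23702; RR = 1.77409
OR/RR = 2.33577 / 1.77409 = 1.31661
The outcome is not rare, so the OR lies further from 1 than the RR.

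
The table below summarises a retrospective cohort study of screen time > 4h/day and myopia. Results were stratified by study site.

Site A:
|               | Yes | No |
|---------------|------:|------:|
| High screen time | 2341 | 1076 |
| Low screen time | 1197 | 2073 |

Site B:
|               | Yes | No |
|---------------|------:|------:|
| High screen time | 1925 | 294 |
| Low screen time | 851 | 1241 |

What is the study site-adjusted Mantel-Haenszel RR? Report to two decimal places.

RR_MH = Σ(aᵢ·n₀ᵢ/nᵢ) / Σ(cᵢ·n₁ᵢ/nᵢ), with n₁ᵢ = aᵢ+bᵢ (exposed), n₀ᵢ = cᵢ+dᵢ (unexposed), nᵢ = n₁ᵢ+n₀ᵢ.
Stratum 1 (Site A): n₁ = 3417, n₀ = 3270, n = 6687; a·n₀/n = 2341·3270/6687 = 1144.7690; c·n₁/n = 1197·3417/6687 = 611.6568
Stratum 2 (Site B): n₁ = 2219, n₀ = 2092, n = 4311; a·n₀/n = 1925·2092/4311 = 934.1452; c·n₁/n = 851·2219/4311 = 438.0350
RR_MH = (1144.7690 + 934.1452) / (611.6568 + 438.0350) = 2078.9142 / 1049.6918 = 1.98050

1.98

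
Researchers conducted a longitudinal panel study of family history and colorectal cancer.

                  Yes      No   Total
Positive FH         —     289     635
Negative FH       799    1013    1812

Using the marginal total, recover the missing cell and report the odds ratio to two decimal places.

1.52

The missing cell is in the exposed row: 635 − 289 = 346.
So a = 346, b = 289, c = 799, d = 1013.
OR = (a·d)/(b·c) = (346 × 1013) / (289 × 799) = 350498 / 230911 = 1.51789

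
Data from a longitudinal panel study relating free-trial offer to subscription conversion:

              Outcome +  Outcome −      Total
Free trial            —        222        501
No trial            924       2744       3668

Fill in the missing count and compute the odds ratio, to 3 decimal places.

The missing cell is in the exposed row: 501 − 222 = 279.
So a = 279, b = 222, c = 924, d = 2744.
OR = (a·d)/(b·c) = (279 × 2744) / (222 × 924) = 765576 / 205128 = 3.73219

3.732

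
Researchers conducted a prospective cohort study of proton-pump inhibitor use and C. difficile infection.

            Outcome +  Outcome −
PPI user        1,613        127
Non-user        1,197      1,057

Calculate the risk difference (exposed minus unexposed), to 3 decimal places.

0.396

Cells: a = 1613, b = 127, c = 1197, d = 1057.
Risk in exposed = 1613/1740 = 0.927011; risk in unexposed = 1197/2254 = 0.531056.
Risk difference = 0.927011 − 0.531056 = 0.395956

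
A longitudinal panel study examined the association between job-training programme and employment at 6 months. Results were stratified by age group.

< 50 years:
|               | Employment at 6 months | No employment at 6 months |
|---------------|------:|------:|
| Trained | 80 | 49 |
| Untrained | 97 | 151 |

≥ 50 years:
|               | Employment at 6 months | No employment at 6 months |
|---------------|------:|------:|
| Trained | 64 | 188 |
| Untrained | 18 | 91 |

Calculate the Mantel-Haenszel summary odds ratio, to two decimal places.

2.19

OR_MH = Σ(aᵢdᵢ/nᵢ) / Σ(bᵢcᵢ/nᵢ), where nᵢ is the stratum total.
Stratum 1 (< 50 years): n = 377; a·d/n = 80·151/377 = 32.0424; b·c/n = 49·97/377 = 12.6074
Stratum 2 (≥ 50 years): n = 361; a·d/n = 64·91/361 = 16.1330; b·c/n = 188·18/361 = 9.3740
OR_MH = (32.0424 + 16.1330) / (12.6074 + 9.3740) = 48.1754 / 21.9814 = 2.19165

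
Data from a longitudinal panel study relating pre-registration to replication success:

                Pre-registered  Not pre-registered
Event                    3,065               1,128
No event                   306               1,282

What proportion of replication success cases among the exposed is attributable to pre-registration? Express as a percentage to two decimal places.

Reading the table with exposure as columns: a = 3065 (Pre-registered, case), b = 306 (Pre-registered, non-case), c = 1128 (Not pre-registered, case), d = 1282.
Risk in exposed = 3065/3371 = 0.90923; risk in unexposed = 1128/2410 = 0.46805.
RR = 0.90923/0.46805 = 1.94258
AR% = (RR − 1)/RR × 100 = (1.94258 − 1)/1.94258 × 100 = 48.5222%

48.52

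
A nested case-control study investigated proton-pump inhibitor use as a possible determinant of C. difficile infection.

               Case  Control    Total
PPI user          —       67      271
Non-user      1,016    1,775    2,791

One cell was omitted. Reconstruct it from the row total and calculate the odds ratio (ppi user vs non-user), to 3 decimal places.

5.319

The missing cell is in the exposed row: 271 − 67 = 204.
So a = 204, b = 67, c = 1016, d = 1775.
OR = (a·d)/(b·c) = (204 × 1775) / (67 × 1016) = 362100 / 68072 = 5.31937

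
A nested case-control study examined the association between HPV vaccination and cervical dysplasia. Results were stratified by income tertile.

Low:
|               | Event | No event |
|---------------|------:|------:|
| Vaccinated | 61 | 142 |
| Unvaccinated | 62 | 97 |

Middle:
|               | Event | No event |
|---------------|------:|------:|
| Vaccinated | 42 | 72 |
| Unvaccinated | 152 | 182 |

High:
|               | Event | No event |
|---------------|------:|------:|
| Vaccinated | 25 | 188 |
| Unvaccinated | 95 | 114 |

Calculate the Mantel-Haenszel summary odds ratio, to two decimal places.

OR_MH = Σ(aᵢdᵢ/nᵢ) / Σ(bᵢcᵢ/nᵢ), where nᵢ is the stratum total.
Stratum 1 (Low): n = 362; a·d/n = 61·97/362 = 16.3453; b·c/n = 142·62/362 = 24.3204
Stratum 2 (Middle): n = 448; a·d/n = 42·182/448 = 17.0625; b·c/n = 72·152/448 = 24.4286
Stratum 3 (High): n = 422; a·d/n = 25·114/422 = 6.7536; b·c/n = 188·95/422 = 42.3223
OR_MH = (16.3453 + 17.0625 + 6.7536) / (24.3204 + 24.4286 + 42.3223) = 40.1614 / 91.0713 = 0.44099

0.44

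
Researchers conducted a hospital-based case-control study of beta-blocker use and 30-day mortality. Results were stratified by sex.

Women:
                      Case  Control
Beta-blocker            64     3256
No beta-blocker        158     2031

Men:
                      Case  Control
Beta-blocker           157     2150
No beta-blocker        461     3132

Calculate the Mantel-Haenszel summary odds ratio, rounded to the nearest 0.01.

0.41

OR_MH = Σ(aᵢdᵢ/nᵢ) / Σ(bᵢcᵢ/nᵢ), where nᵢ is the stratum total.
Stratum 1 (Women): n = 5509; a·d/n = 64·2031/5509 = 23.5948; b·c/n = 3256·158/5509 = 93.3832
Stratum 2 (Men): n = 5900; a·d/n = 157·3132/5900 = 83.3431; b·c/n = 2150·461/5900 = 167.9915
OR_MH = (23.5948 + 83.3431) / (93.3832 + 167.9915) = 106.9379 / 261.3747 = 0.40914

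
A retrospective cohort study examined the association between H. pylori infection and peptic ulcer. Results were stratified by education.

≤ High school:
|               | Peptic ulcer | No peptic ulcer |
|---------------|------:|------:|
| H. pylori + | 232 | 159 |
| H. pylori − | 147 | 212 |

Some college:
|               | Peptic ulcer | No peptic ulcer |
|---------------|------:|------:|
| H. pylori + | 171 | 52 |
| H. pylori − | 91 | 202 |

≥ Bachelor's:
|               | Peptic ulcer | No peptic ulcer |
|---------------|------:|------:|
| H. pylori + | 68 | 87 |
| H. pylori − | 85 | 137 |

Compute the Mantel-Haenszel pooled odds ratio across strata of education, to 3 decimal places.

2.623

OR_MH = Σ(aᵢdᵢ/nᵢ) / Σ(bᵢcᵢ/nᵢ), where nᵢ is the stratum total.
Stratum 1 (≤ High school): n = 750; a·d/n = 232·212/750 = 65.5787; b·c/n = 159·147/750 = 31.1640
Stratum 2 (Some college): n = 516; a·d/n = 171·202/516 = 66.9419; b·c/n = 52·91/516 = 9.1705
Stratum 3 (≥ Bachelor's): n = 377; a·d/n = 68·137/377 = 24.7109; b·c/n = 87·85/377 = 19.6154
OR_MH = (65.5787 + 66.9419 + 24.7109) / (31.1640 + 9.1705 + 19.6154) = 157.2314 / 59.9499 = 2.62271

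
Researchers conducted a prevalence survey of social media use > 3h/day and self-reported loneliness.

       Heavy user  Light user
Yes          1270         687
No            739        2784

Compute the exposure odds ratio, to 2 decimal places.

Reading the table with exposure as columns: a = 1270 (Heavy user, case), b = 739 (Heavy user, non-case), c = 687 (Light user, case), d = 2784.
OR = (a·d)/(b·c) = (1270 × 2784) / (739 × 687) = 3535680 / 507693 = 6.96421
The odds of self-reported loneliness are about 6.96 times as high in the heavy user group.

6.96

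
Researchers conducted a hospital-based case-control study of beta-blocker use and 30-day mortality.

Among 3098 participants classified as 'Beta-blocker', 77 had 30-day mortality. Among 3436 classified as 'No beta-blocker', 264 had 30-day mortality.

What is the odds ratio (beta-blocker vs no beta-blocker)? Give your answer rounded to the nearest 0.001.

From the description: a = 77, b = 3021, c = 264, d = 3172.
OR = (a·d)/(b·c) = (77 × 3172) / (3021 × 264) = 244244 / 797544 = 0.30625
Exposure is associated with lower odds of 30-day mortality (OR = 0.31 < 1).

0.306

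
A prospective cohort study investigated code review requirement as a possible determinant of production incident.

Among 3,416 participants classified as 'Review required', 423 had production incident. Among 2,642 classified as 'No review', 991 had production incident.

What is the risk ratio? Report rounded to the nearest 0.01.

From the description: a = 423, b = 2993, c = 991, d = 1651.
Risk in exposed = 423/3416 = 0.12383; risk in unexposed = 991/2642 = 0.37509.
RR = 0.12383 / 0.37509 = 0.33013
The risk is 67% lower among the exposed than among the unexposed.

0.33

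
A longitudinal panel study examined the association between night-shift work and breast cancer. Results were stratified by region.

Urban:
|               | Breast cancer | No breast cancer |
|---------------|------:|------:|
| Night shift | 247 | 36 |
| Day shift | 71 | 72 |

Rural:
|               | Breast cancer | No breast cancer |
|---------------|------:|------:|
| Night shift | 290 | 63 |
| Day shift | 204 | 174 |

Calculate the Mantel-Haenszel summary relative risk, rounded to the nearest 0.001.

RR_MH = Σ(aᵢ·n₀ᵢ/nᵢ) / Σ(cᵢ·n₁ᵢ/nᵢ), with n₁ᵢ = aᵢ+bᵢ (exposed), n₀ᵢ = cᵢ+dᵢ (unexposed), nᵢ = n₁ᵢ+n₀ᵢ.
Stratum 1 (Urban): n₁ = 283, n₀ = 143, n = 426; a·n₀/n = 247·143/426 = 82.9131; c·n₁/n = 71·283/426 = 47.1667
Stratum 2 (Rural): n₁ = 353, n₀ = 378, n = 731; a·n₀/n = 290·378/731 = 149.9590; c·n₁/n = 204·353/731 = 98.5116
RR_MH = (82.9131 + 149.9590) / (47.1667 + 98.5116) = 232.8721 / 145.6783 = 1.59854

1.599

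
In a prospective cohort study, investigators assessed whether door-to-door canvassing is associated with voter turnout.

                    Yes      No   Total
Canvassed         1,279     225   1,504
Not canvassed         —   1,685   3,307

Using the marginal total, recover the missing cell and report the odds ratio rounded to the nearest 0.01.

5.91

The missing cell is in the unexposed row: 3307 − 1685 = 1622.
So a = 1279, b = 225, c = 1622, d = 1685.
OR = (a·d)/(b·c) = (1279 × 1685) / (225 × 1622) = 2155115 / 364950 = 5.90523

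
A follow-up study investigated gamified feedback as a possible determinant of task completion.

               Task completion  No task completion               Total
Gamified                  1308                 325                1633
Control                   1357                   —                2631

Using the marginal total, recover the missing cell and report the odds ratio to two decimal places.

3.78

The missing cell is in the unexposed row: 2631 − 1357 = 1274.
So a = 1308, b = 325, c = 1357, d = 1274.
OR = (a·d)/(b·c) = (1308 × 1274) / (325 × 1357) = 1666392 / 441025 = 3.77845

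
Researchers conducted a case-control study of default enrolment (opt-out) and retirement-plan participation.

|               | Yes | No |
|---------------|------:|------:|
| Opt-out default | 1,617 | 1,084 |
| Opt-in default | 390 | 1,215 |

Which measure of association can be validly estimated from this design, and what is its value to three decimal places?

Cells: a = 1617, b = 1084, c = 390, d = 1215.
This is a case-control study: participants were sampled on outcome status, so risks in the source population cannot be estimated directly — relative risk is not valid here. The odds ratio is the appropriate measure.
OR = (a·d)/(b·c) = (1617 × 1215) / (1084 × 390) = 1964655 / 422760 = 4.64721

4.647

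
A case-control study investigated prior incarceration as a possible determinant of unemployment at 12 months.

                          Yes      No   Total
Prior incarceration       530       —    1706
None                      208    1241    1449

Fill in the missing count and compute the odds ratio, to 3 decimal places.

The missing cell is in the exposed row: 1706 − 530 = 1176.
So a = 530, b = 1176, c = 208, d = 1241.
OR = (a·d)/(b·c) = (530 × 1241) / (1176 × 208) = 657730 / 244608 = 2.68891

2.689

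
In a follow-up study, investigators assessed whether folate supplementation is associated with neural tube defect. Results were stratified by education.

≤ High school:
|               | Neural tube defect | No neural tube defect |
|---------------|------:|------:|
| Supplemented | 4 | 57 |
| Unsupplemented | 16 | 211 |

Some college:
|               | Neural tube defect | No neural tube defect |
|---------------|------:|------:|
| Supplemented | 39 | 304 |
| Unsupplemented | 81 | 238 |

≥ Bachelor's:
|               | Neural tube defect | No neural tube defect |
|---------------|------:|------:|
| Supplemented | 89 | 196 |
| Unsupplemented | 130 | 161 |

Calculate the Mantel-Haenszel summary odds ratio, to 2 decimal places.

OR_MH = Σ(aᵢdᵢ/nᵢ) / Σ(bᵢcᵢ/nᵢ), where nᵢ is the stratum total.
Stratum 1 (≤ High school): n = 288; a·d/n = 4·211/288 = 2.9306; b·c/n = 57·16/288 = 3.1667
Stratum 2 (Some college): n = 662; a·d/n = 39·238/662 = 14.0211; b·c/n = 304·81/662 = 37.1964
Stratum 3 (≥ Bachelor's): n = 576; a·d/n = 89·161/576 = 24.8767; b·c/n = 196·130/576 = 44.2361
OR_MH = (2.9306 + 14.0211 + 24.8767) / (3.1667 + 37.1964 + 44.2361) = 41.8284 / 84.5992 = 0.49443

0.49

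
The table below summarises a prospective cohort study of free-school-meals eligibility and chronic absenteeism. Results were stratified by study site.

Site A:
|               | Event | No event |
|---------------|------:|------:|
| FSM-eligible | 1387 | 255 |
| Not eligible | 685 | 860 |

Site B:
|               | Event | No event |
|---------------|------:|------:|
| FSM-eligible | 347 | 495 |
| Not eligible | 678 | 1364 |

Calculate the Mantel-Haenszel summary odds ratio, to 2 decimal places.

3.15

OR_MH = Σ(aᵢdᵢ/nᵢ) / Σ(bᵢcᵢ/nᵢ), where nᵢ is the stratum total.
Stratum 1 (Site A): n = 3187; a·d/n = 1387·860/3187 = 374.2767; b·c/n = 255·685/3187 = 54.8086
Stratum 2 (Site B): n = 2884; a·d/n = 347·1364/2884 = 164.1151; b·c/n = 495·678/2884 = 116.3696
OR_MH = (374.2767 + 164.1151) / (54.8086 + 116.3696) = 538.3919 / 171.1782 = 3.14521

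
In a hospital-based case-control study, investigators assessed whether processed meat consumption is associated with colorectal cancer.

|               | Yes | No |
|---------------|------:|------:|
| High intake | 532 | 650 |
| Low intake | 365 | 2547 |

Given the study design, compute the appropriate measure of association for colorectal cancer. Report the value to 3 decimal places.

Cells: a = 532, b = 650, c = 365, d = 2547.
This is a hospital-based case-control study: participants were sampled on outcome status, so risks in the source population cannot be estimated directly — relative risk is not valid here. The odds ratio is the appropriate measure.
OR = (a·d)/(b·c) = (532 × 2547) / (650 × 365) = 1355004 / 237250 = 5.71129

5.711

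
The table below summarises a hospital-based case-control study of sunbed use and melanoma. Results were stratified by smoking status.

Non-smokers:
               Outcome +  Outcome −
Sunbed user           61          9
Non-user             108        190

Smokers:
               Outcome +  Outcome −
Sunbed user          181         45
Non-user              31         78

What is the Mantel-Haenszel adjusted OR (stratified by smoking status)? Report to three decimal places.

OR_MH = Σ(aᵢdᵢ/nᵢ) / Σ(bᵢcᵢ/nᵢ), where nᵢ is the stratum total.
Stratum 1 (Non-smokers): n = 368; a·d/n = 61·190/368 = 31.4946; b·c/n = 9·108/368 = 2.6413
Stratum 2 (Smokers): n = 335; a·d/n = 181·78/335 = 42.1433; b·c/n = 45·31/335 = 4.1642
OR_MH = (31.4946 + 42.1433) / (2.6413 + 4.1642) = 73.6378 / 6.8055 = 10.82037

10.820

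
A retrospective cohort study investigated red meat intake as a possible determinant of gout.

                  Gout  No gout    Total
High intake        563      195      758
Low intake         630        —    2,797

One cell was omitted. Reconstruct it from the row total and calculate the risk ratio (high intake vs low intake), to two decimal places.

The missing cell is in the unexposed row: 2797 − 630 = 2167.
So a = 563, b = 195, c = 630, d = 2167.
RR = [a/(a+b)] / [c/(c+d)] = (563/758) / (630/2797) = 0.74274/0.22524 = 3.29755

3.30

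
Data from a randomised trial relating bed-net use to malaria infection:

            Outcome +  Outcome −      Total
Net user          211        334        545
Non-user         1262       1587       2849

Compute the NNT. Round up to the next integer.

18

Risk in treated group = 211/545 = 0.38716; risk in control = 1262/2849 = 0.44296.
Absolute risk reduction = 0.44296 − 0.38716 = 0.05581
NNT = 1 / ARR = 1 / 0.05581 = 17.919 → round up → 18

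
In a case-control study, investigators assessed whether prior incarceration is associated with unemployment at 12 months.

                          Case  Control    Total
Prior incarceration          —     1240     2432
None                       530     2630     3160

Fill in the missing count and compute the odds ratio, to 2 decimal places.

The missing cell is in the exposed row: 2432 − 1240 = 1192.
So a = 1192, b = 1240, c = 530, d = 2630.
OR = (a·d)/(b·c) = (1192 × 2630) / (1240 × 530) = 3134960 / 657200 = 4.77018

4.77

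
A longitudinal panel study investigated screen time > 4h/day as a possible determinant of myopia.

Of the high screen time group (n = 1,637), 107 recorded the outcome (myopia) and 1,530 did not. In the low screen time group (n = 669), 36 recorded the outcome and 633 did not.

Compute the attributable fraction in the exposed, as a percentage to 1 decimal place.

From the description: a = 107, b = 1530, c = 36, d = 633.
Risk in exposed = 107/1637 = 0.06536; risk in unexposed = 36/669 = 0.05381.
RR = 0.06536/0.05381 = 1.21467
AR% = (RR − 1)/RR × 100 = (1.21467 − 1)/1.21467 × 100 = 17.6732%

17.7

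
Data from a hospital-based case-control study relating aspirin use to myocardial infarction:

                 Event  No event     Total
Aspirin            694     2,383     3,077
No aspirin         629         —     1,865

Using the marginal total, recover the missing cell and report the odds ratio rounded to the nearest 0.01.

The missing cell is in the unexposed row: 1865 − 629 = 1236.
So a = 694, b = 2383, c = 629, d = 1236.
OR = (a·d)/(b·c) = (694 × 1236) / (2383 × 629) = 857784 / 1498907 = 0.57227

0.57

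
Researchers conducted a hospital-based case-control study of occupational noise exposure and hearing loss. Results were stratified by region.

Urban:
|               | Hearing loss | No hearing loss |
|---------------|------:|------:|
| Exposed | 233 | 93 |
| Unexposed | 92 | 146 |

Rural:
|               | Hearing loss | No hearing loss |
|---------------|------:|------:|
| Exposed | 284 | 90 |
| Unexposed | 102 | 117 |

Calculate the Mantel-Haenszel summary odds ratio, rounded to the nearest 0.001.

3.796

OR_MH = Σ(aᵢdᵢ/nᵢ) / Σ(bᵢcᵢ/nᵢ), where nᵢ is the stratum total.
Stratum 1 (Urban): n = 564; a·d/n = 233·146/564 = 60.3156; b·c/n = 93·92/564 = 15.1702
Stratum 2 (Rural): n = 593; a·d/n = 284·117/593 = 56.0337; b·c/n = 90·102/593 = 15.4806
OR_MH = (60.3156 + 56.0337) / (15.1702 + 15.4806) = 116.3493 / 30.6508 = 3.79596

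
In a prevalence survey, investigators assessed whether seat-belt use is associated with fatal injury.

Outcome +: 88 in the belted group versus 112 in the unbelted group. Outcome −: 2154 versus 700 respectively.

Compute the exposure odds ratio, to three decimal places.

From the description: a = 88, b = 2154, c = 112, d = 700.
OR = (a·d)/(b·c) = (88 × 700) / (2154 × 112) = 61600 / 241248 = 0.25534
Exposure is associated with lower odds of fatal injury (OR = 0.26 < 1).

0.255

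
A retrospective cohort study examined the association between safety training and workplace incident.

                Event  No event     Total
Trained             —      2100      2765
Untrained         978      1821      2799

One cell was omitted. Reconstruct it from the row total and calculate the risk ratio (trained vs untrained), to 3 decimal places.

The missing cell is in the exposed row: 2765 − 2100 = 665.
So a = 665, b = 2100, c = 978, d = 1821.
RR = [a/(a+b)] / [c/(c+d)] = (665/2765) / (978/2799) = 0.24051/0.34941 = 0.68832

0.688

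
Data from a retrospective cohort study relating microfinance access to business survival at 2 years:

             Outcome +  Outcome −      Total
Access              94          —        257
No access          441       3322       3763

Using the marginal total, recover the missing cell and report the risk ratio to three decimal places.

The missing cell is in the exposed row: 257 − 94 = 163.
So a = 94, b = 163, c = 441, d = 3322.
RR = [a/(a+b)] / [c/(c+d)] = (94/257) / (441/3763) = 0.36576/0.11719 = 3.12098

3.121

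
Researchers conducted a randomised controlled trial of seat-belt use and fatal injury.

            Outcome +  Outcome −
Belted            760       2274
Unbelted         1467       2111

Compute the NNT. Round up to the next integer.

7

Risk in treated group = 760/3034 = 0.25049; risk in control = 1467/3578 = 0.41001.
Absolute risk reduction = 0.41001 − 0.25049 = 0.15951
NNT = 1 / ARR = 1 / 0.15951 = 6.269 → round up → 7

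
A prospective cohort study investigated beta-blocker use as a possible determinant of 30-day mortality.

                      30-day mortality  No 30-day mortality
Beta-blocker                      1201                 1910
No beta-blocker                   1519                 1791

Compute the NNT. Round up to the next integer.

14

Risk in treated group = 1201/3111 = 0.38605; risk in control = 1519/3310 = 0.45891.
Absolute risk reduction = 0.45891 − 0.38605 = 0.07286
NNT = 1 / ARR = 1 / 0.07286 = 13.724 → round up → 14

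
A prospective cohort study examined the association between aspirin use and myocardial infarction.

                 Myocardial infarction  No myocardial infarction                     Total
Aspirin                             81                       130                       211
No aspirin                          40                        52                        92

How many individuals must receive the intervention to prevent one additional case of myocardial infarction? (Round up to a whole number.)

Risk in treated group = 81/211 = 0.38389; risk in control = 40/92 = 0.43478.
Absolute risk reduction = 0.43478 − 0.38389 = 0.05090
NNT = 1 / ARR = 1 / 0.05090 = 19.648 → round up → 20

20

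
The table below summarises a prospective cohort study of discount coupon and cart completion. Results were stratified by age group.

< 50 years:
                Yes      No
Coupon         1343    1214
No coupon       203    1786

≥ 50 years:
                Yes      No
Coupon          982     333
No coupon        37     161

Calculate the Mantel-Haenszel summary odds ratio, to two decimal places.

OR_MH = Σ(aᵢdᵢ/nᵢ) / Σ(bᵢcᵢ/nᵢ), where nᵢ is the stratum total.
Stratum 1 (< 50 years): n = 4546; a·d/n = 1343·1786/4546 = 527.6282; b·c/n = 1214·203/4546 = 54.2107
Stratum 2 (≥ 50 years): n = 1513; a·d/n = 982·161/1513 = 104.4957; b·c/n = 333·37/1513 = 8.1434
OR_MH = (527.6282 + 104.4957) / (54.2107 + 8.1434) = 632.1239 / 62.3542 = 10.13764

10.14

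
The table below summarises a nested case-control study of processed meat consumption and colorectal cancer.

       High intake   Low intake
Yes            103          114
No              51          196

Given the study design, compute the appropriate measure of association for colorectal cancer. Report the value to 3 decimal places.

3.472

Reading the table with exposure as columns: a = 103 (High intake, case), b = 51 (High intake, non-case), c = 114 (Low intake, case), d = 196.
This is a nested case-control study: participants were sampled on outcome status, so risks in the source population cannot be estimated directly — relative risk is not valid here. The odds ratio is the appropriate measure.
OR = (a·d)/(b·c) = (103 × 196) / (51 × 114) = 20188 / 5814 = 3.47231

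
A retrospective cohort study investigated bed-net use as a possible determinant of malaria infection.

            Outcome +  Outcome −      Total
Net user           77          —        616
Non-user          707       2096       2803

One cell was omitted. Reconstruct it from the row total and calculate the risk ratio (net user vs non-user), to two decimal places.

The missing cell is in the exposed row: 616 − 77 = 539.
So a = 77, b = 539, c = 707, d = 2096.
RR = [a/(a+b)] / [c/(c+d)] = (77/616) / (707/2803) = 0.12500/0.25223 = 0.49558

0.50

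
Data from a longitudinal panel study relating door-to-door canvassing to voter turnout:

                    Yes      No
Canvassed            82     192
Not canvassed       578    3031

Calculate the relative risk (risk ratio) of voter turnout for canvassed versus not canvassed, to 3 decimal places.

Cells: a = 82, b = 192, c = 578, d = 3031.
Risk in exposed = 82/274 = 0.29927; risk in unexposed = 578/3609 = 0.16016.
RR = 0.29927 / 0.16016 = 1.86863
The risk among the exposed is 1.87 times that among the unexposed.

1.869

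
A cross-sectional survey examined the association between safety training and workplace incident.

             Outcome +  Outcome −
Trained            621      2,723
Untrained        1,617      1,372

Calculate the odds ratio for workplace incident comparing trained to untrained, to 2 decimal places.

0.19

Cells: a = 621, b = 2723, c = 1617, d = 1372.
OR = (a·d)/(b·c) = (621 × 1372) / (2723 × 1617) = 852012 / 4403091 = 0.19350
Exposure is associated with lower odds of workplace incident (OR = 0.19 < 1).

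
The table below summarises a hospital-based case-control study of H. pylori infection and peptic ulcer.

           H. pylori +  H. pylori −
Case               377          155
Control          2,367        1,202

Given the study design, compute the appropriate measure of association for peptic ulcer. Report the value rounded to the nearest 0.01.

1.24

Reading the table with exposure as columns: a = 377 (H. pylori +, case), b = 2367 (H. pylori +, non-case), c = 155 (H. pylori −, case), d = 1202.
This is a hospital-based case-control study: participants were sampled on outcome status, so risks in the source population cannot be estimated directly — relative risk is not valid here. The odds ratio is the appropriate measure.
OR = (a·d)/(b·c) = (377 × 1202) / (2367 × 155) = 453154 / 366885 = 1.23514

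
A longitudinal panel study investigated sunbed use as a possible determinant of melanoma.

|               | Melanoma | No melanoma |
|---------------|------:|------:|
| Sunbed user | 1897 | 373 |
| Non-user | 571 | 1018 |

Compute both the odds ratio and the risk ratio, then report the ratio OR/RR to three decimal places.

Cells: a = 1897, b = 373, c = 571, d = 1018.
OR = (1897·1018)/(373·571) = 1931146/212983 = 9.06714
Risk in exposed = 1897/2270 = 0.83568; risk in unexposed = 571/1589 = 0.35935; RR = 2.32557
OR/RR = 9.06714 / 2.32557 = 3.89889
The outcome is not rare, so the OR lies further from 1 than the RR.

3.899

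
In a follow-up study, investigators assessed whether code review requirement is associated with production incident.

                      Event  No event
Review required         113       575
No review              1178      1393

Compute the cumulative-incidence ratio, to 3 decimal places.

0.358

Cells: a = 113, b = 575, c = 1178, d = 1393.
Risk in exposed = 113/688 = 0.16424; risk in unexposed = 1178/2571 = 0.45819.
RR = 0.16424 / 0.45819 = 0.35847
The risk is 64% lower among the exposed than among the unexposed.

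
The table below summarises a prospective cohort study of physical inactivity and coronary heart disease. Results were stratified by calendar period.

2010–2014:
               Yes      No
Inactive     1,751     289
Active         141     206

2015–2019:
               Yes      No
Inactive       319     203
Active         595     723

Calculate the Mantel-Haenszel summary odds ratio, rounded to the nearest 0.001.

OR_MH = Σ(aᵢdᵢ/nᵢ) / Σ(bᵢcᵢ/nᵢ), where nᵢ is the stratum total.
Stratum 1 (2010–2014): n = 2387; a·d/n = 1751·206/2387 = 151.1127; b·c/n = 289·141/2387 = 17.0712
Stratum 2 (2015–2019): n = 1840; a·d/n = 319·723/1840 = 125.3462; b·c/n = 203·595/1840 = 65.6440
OR_MH = (151.1127 + 125.3462) / (17.0712 + 65.6440) = 276.4589 / 82.7152 = 3.34230

3.342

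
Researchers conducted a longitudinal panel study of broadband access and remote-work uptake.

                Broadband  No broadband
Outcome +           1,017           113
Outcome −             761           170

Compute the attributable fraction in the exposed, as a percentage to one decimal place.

Reading the table with exposure as columns: a = 1017 (Broadband, case), b = 761 (Broadband, non-case), c = 113 (No broadband, case), d = 170.
Risk in exposed = 1017/1778 = 0.57199; risk in unexposed = 113/283 = 0.39929.
RR = 0.57199/0.39929 = 1.43251
AR% = (RR − 1)/RR × 100 = (1.43251 − 1)/1.43251 × 100 = 30.1924%

30.2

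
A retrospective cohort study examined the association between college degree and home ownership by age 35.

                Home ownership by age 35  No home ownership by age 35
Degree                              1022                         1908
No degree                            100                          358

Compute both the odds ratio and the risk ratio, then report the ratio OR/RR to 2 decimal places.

1.20

Cells: a = 1022, b = 1908, c = 100, d = 358.
OR = (1022·358)/(1908·100) = 365876/190800 = 1.91759
Risk in exposed = 1022/2930 = 0.34881; risk in unexposed = 100/458 = 0.21834; RR = 1.59753
OR/RR = 1.91759 / 1.59753 = 1.20035
The outcome is not rare, so the OR lies further from 1 than the RR.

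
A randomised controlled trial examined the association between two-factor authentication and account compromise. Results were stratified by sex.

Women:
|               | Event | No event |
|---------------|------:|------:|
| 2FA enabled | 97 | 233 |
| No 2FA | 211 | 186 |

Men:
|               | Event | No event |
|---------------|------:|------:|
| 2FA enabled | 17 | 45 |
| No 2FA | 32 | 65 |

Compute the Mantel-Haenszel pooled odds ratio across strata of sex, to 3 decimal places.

0.414

OR_MH = Σ(aᵢdᵢ/nᵢ) / Σ(bᵢcᵢ/nᵢ), where nᵢ is the stratum total.
Stratum 1 (Women): n = 727; a·d/n = 97·186/727 = 24.8171; b·c/n = 233·211/727 = 67.6245
Stratum 2 (Men): n = 159; a·d/n = 17·65/159 = 6.9497; b·c/n = 45·32/159 = 9.0566
OR_MH = (24.8171 + 6.9497) / (67.6245 + 9.0566) = 31.7667 / 76.6811 = 0.41427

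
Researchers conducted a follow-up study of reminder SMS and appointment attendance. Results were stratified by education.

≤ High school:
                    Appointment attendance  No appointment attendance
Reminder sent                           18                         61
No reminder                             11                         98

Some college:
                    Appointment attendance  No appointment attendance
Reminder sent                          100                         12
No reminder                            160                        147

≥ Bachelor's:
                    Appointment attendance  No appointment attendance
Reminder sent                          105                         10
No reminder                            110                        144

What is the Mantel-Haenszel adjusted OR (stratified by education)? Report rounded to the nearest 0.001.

7.675

OR_MH = Σ(aᵢdᵢ/nᵢ) / Σ(bᵢcᵢ/nᵢ), where nᵢ is the stratum total.
Stratum 1 (≤ High school): n = 188; a·d/n = 18·98/188 = 9.3830; b·c/n = 61·11/188 = 3.5691
Stratum 2 (Some college): n = 419; a·d/n = 100·147/419 = 35.0835; b·c/n = 12·160/419 = 4.5823
Stratum 3 (≥ Bachelor's): n = 369; a·d/n = 105·144/369 = 40.9756; b·c/n = 10·110/369 = 2.9810
OR_MH = (9.3830 + 35.0835 + 40.9756) / (3.5691 + 4.5823 + 2.9810) = 85.4421 / 11.1325 = 7.67500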